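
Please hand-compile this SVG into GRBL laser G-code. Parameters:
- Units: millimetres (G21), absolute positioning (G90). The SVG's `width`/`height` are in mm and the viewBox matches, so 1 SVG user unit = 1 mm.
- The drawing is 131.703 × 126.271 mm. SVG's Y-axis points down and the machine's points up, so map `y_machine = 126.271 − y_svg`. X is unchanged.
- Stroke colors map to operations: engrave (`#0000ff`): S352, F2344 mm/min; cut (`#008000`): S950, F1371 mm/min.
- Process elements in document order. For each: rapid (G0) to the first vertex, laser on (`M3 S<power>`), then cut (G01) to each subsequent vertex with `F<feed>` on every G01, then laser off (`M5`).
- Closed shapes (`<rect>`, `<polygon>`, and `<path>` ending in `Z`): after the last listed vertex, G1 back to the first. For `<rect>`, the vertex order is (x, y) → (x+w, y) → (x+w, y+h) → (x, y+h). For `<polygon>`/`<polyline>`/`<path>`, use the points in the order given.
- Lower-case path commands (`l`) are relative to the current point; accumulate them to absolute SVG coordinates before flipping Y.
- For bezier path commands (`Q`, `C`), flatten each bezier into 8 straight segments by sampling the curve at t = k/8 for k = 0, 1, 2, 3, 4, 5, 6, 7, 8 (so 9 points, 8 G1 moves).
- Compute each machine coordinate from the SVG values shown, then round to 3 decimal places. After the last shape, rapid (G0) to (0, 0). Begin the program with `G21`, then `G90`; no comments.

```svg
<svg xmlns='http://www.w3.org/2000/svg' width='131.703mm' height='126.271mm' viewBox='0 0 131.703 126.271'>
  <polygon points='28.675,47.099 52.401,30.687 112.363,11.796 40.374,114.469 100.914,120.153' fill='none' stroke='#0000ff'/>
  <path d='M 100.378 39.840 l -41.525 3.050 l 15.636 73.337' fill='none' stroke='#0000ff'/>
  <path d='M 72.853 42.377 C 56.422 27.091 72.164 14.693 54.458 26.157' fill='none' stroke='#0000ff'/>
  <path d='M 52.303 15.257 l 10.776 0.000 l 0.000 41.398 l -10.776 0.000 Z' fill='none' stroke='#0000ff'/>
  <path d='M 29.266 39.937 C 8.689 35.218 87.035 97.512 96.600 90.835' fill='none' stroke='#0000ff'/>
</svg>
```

1 u = 1 mm; y_m = 126.271 − y.

[1] `<polygon>` closed polygon, #0000ff→engrave S352 F2344: (28.675,79.172) → (52.401,95.584) → (112.363,114.475) → (40.374,11.802) → (100.914,6.118) → (28.675,79.172) (closed)

[2] `<path>` open polyline, #0000ff→engrave S352 F2344: (100.378,86.431) → (58.853,83.381) → (74.489,10.044)

[3] `<path>` cubic bezier, #0000ff→engrave S352 F2344: (72.853,83.894) → (68.071,89.450) → (65.537,94.489) → (64.481,98.766) → (64.134,102.035) → (63.727,104.050) → (62.491,104.566) → (59.658,103.335) → (54.458,100.114)

[4] `<path>` rectangle, #0000ff→engrave S352 F2344: (52.303,111.014) → (63.079,111.014) → (63.079,69.616) → (52.303,69.616) → (52.303,111.014) (closed)

[5] `<path>` cubic bezier, #0000ff→engrave S352 F2344: (29.266,86.334) → (25.859,85.228) → (29.761,79.433) → (39.006,70.543) → (51.630,60.151) → (65.666,49.850) → (79.150,41.236) → (90.117,35.900) → (96.600,35.436)

G21
G90
G0 X28.675 Y79.172
M3 S352
G01 X52.401 Y95.584 F2344
G01 X112.363 Y114.475 F2344
G01 X40.374 Y11.802 F2344
G01 X100.914 Y6.118 F2344
G01 X28.675 Y79.172 F2344
M5
G0 X100.378 Y86.431
M3 S352
G01 X58.853 Y83.381 F2344
G01 X74.489 Y10.044 F2344
M5
G0 X72.853 Y83.894
M3 S352
G01 X68.071 Y89.450 F2344
G01 X65.537 Y94.489 F2344
G01 X64.481 Y98.766 F2344
G01 X64.134 Y102.035 F2344
G01 X63.727 Y104.050 F2344
G01 X62.491 Y104.566 F2344
G01 X59.658 Y103.335 F2344
G01 X54.458 Y100.114 F2344
M5
G0 X52.303 Y111.014
M3 S352
G01 X63.079 Y111.014 F2344
G01 X63.079 Y69.616 F2344
G01 X52.303 Y69.616 F2344
G01 X52.303 Y111.014 F2344
M5
G0 X29.266 Y86.334
M3 S352
G01 X25.859 Y85.228 F2344
G01 X29.761 Y79.433 F2344
G01 X39.006 Y70.543 F2344
G01 X51.630 Y60.151 F2344
G01 X65.666 Y49.850 F2344
G01 X79.150 Y41.236 F2344
G01 X90.117 Y35.900 F2344
G01 X96.600 Y35.436 F2344
M5
G0 X0.000 Y0.000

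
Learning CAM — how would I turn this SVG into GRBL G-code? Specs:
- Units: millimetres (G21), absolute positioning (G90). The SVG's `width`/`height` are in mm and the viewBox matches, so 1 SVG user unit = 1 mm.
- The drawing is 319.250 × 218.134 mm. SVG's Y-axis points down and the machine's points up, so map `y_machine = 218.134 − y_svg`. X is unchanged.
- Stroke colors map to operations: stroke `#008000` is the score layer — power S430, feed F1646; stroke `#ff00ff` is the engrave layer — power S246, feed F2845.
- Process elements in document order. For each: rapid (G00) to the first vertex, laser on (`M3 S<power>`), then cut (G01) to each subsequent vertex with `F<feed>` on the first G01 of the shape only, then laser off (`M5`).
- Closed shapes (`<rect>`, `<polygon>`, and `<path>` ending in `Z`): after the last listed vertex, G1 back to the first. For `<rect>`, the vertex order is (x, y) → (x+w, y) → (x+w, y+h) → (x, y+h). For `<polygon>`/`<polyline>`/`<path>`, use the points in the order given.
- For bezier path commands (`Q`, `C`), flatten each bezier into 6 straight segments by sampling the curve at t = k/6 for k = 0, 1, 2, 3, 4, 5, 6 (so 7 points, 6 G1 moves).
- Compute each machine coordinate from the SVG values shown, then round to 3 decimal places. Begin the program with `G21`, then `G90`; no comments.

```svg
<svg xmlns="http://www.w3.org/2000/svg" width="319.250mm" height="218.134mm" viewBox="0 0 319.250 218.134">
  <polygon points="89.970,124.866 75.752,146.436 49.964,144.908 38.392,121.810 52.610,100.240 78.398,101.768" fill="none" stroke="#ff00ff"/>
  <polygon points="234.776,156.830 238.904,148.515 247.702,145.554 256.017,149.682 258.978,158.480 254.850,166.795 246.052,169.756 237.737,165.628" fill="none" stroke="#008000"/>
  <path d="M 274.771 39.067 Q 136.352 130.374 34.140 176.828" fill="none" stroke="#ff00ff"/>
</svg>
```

G21
G90
G00 X89.970 Y93.268
M3 S246
G01 X75.752 Y71.698 F2845
G01 X49.964 Y73.226
G01 X38.392 Y96.324
G01 X52.610 Y117.894
G01 X78.398 Y116.366
G01 X89.970 Y93.268
M5
G00 X234.776 Y61.304
M3 S430
G01 X238.904 Y69.619 F1646
G01 X247.702 Y72.580
G01 X256.017 Y68.452
G01 X258.978 Y59.654
G01 X254.850 Y51.339
G01 X246.052 Y48.378
G01 X237.737 Y52.506
G01 X234.776 Y61.304
M5
G00 X274.771 Y179.067
M3 S246
G01 X229.637 Y149.877 F2845
G01 X186.515 Y123.179
G01 X145.404 Y98.973
G01 X106.304 Y77.259
G01 X69.216 Y58.037
G01 X34.140 Y41.306
M5

1 u = 1 mm; y_m = 218.134 − y.

[1] `<polygon>` regular polygon, #ff00ff→engrave S246 F2845: (89.970,93.268) → (75.752,71.698) → (49.964,73.226) → (38.392,96.324) → (52.610,117.894) → (78.398,116.366) → (89.970,93.268) (closed)

[2] `<polygon>` regular polygon, #008000→score S430 F1646: (234.776,61.304) → (238.904,69.619) → (247.702,72.580) → (256.017,68.452) → (258.978,59.654) → (254.850,51.339) → (246.052,48.378) → (237.737,52.506) → (234.776,61.304) (closed)

[3] `<path>` quadratic bezier, #ff00ff→engrave S246 F2845: (274.771,179.067) → (229.637,149.877) → (186.515,123.179) → (145.404,98.973) → (106.304,77.259) → (69.216,58.037) → (34.140,41.306)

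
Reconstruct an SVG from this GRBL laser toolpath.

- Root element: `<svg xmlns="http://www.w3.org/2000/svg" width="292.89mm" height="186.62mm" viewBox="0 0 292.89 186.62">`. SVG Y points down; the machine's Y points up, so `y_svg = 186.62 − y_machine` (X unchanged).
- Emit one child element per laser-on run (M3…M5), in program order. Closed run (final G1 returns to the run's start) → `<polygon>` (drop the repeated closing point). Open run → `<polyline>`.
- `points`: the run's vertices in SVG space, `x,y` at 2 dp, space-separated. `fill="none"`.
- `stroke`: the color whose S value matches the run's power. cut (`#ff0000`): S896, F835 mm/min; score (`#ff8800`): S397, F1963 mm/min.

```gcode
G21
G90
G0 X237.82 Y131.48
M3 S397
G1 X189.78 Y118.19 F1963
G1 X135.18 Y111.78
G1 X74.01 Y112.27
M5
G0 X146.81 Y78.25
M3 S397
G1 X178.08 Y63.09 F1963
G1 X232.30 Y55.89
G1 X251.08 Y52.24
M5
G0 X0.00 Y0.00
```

<svg xmlns="http://www.w3.org/2000/svg" width="292.89mm" height="186.62mm" viewBox="0 0 292.89 186.62">
  <polyline points="237.82,55.14 189.78,68.43 135.18,74.84 74.01,74.35" fill="none" stroke="#ff8800"/>
  <polyline points="146.81,108.37 178.08,123.53 232.30,130.73 251.08,134.38" fill="none" stroke="#ff8800"/>
</svg>

Each laser-on run becomes one SVG element. Flip Y back into SVG space with y_svg = 186.62 − y_machine. Every run uses S397, so all elements get stroke `#ff8800` (score).

Run 1: The run is open, so emit a `<polyline>` with points (Y-flipped): 237.82,55.14 189.78,68.43 135.18,74.84 74.01,74.35.

Run 2: The run is open, so emit a `<polyline>` with points (Y-flipped): 146.81,108.37 178.08,123.53 232.30,130.73 251.08,134.38.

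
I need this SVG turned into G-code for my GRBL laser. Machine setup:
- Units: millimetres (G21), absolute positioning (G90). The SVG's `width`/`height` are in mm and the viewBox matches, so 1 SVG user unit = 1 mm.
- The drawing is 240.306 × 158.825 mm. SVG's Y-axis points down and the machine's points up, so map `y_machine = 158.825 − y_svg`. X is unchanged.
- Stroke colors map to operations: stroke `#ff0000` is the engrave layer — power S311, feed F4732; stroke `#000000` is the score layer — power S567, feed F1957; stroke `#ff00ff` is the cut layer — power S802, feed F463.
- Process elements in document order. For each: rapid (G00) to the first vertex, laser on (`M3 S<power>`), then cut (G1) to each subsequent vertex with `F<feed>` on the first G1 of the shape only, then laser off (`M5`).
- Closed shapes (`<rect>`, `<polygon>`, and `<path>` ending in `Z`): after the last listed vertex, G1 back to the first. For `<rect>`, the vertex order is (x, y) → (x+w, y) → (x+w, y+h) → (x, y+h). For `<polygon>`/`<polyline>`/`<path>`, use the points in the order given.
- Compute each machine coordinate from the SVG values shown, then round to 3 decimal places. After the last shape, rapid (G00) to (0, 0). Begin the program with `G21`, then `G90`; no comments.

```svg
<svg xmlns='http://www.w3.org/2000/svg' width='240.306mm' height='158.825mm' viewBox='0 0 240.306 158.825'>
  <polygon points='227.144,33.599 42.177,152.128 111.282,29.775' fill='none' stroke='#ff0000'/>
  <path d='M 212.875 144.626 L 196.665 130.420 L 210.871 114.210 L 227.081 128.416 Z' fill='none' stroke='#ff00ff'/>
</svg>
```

1 u = 1 mm; y_m = 158.825 − y.

[1] `<polygon>` closed polygon, #ff0000→engrave S311 F4732: (227.144,125.226) → (42.177,6.697) → (111.282,129.050) → (227.144,125.226) (closed)

[2] `<path>` regular polygon, #ff00ff→cut S802 F463: (212.875,14.199) → (196.665,28.405) → (210.871,44.615) → (227.081,30.409) → (212.875,14.199) (closed)

G21
G90
G00 X227.144 Y125.226
M3 S311
G1 X42.177 Y6.697 F4732
G1 X111.282 Y129.050
G1 X227.144 Y125.226
M5
G00 X212.875 Y14.199
M3 S802
G1 X196.665 Y28.405 F463
G1 X210.871 Y44.615
G1 X227.081 Y30.409
G1 X212.875 Y14.199
M5
G00 X0.000 Y0.000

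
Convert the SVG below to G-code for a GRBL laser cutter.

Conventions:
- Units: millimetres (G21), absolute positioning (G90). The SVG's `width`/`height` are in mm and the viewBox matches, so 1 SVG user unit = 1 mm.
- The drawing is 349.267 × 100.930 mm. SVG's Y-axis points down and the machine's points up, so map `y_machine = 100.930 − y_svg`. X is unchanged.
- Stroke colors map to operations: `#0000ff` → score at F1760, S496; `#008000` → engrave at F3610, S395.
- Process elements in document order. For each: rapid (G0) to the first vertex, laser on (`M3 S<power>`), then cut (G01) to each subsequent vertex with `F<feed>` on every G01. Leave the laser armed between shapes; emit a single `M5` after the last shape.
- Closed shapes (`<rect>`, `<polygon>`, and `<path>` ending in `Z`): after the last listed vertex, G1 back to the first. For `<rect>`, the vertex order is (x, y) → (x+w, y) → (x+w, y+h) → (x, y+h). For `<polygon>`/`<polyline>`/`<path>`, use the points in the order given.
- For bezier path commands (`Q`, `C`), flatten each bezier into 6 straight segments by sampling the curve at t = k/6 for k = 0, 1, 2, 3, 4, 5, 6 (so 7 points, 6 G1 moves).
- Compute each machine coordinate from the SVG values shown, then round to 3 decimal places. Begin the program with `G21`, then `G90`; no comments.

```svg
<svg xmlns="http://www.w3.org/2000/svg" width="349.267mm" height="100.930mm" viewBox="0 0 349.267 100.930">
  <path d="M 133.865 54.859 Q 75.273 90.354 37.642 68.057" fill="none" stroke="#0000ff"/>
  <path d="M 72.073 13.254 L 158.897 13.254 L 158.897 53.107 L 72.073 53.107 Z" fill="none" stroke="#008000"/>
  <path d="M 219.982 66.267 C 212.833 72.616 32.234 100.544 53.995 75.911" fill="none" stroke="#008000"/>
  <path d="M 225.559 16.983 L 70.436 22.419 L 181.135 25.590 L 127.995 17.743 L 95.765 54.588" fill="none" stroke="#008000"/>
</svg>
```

G21
G90
G0 X133.865 Y46.071
M3 S496
G01 X114.917 Y35.845 F1760
G01 X97.133 Y28.829 F1760
G01 X80.513 Y25.024 F1760
G01 X65.058 Y24.430 F1760
G01 X50.768 Y27.046 F1760
G01 X37.642 Y32.873 F1760
G0 X72.073 Y87.676
M3 S395
G01 X158.897 Y87.676 F3610
G01 X158.897 Y47.823 F3610
G01 X72.073 Y47.823 F3610
G01 X72.073 Y87.676 F3610
G0 X219.982 Y34.663
M3 S395
G01 X203.693 Y30.033 F3610
G01 X168.935 Y23.867 F3610
G01 X126.147 Y18.223 F3610
G01 X85.768 Y15.160 F3610
G01 X58.238 Y16.739 F3610
G01 X53.995 Y25.019 F3610
G0 X225.559 Y83.947
M3 S395
G01 X70.436 Y78.511 F3610
G01 X181.135 Y75.340 F3610
G01 X127.995 Y83.187 F3610
G01 X95.765 Y46.342 F3610
M5

viewBox `0 0 349.267 100.930` with mm width/height → 1 unit = 1 mm. Flip: y_m = 100.930 − y_svg.

**Shape 1** — `<path>` quadratic bezier, stroke `#0000ff` → score (S496, F1760). Control points (SVG): P0=(133.865,54.859), P1=(75.273,90.354), P2=(37.642,68.057); sampled at t=k/6. Machine vertices: (133.865,46.071) → (114.917,35.845) → (97.133,28.829) → (80.513,25.024) → (65.058,24.430) → (50.768,27.046) → (37.642,32.873). Open path.

**Shape 2** — `<path>` rectangle, stroke `#008000` → engrave (S395, F3610). Machine vertices: (72.073,87.676) → (158.897,87.676) → (158.897,47.823) → (72.073,47.823) → (72.073,87.676). Closed: final G1 returns to the first vertex.

**Shape 3** — `<path>` cubic bezier, stroke `#008000` → engrave (S395, F3610). Control points (SVG): P0=(219.982,66.267), P1=(212.833,72.616), P2=(32.234,100.544), P3=(53.995,75.911); sampled at t=k/6. Machine vertices: (219.982,34.663) → (203.693,30.033) → (168.935,23.867) → (126.147,18.223) → (85.768,15.160) → (58.238,16.739) → (53.995,25.019). Open path.

**Shape 4** — `<path>` open polyline, stroke `#008000` → engrave (S395, F3610). Machine vertices: (225.559,83.947) → (70.436,78.511) → (181.135,75.340) → (127.995,83.187) → (95.765,46.342). Open path.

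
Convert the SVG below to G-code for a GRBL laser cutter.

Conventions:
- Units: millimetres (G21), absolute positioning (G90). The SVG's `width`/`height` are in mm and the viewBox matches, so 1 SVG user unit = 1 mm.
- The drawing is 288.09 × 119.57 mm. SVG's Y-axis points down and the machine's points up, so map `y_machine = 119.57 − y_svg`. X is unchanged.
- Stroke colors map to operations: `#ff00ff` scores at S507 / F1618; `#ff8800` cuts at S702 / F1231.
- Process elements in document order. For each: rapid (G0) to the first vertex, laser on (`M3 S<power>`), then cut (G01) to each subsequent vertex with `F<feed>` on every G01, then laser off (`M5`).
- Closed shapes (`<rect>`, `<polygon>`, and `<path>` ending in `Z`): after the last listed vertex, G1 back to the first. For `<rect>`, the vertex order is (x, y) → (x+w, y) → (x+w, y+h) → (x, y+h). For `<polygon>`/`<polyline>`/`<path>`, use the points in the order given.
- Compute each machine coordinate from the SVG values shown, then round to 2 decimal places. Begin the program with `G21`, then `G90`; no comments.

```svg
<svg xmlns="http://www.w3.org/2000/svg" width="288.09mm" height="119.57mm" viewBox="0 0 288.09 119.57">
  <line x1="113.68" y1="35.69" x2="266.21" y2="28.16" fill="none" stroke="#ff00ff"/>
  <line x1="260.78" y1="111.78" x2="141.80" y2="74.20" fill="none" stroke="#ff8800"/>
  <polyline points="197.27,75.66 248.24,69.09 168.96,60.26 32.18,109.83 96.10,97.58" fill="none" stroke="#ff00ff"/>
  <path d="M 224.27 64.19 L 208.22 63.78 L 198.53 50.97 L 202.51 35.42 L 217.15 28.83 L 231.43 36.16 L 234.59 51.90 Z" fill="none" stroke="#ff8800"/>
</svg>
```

1 u = 1 mm; y_m = 119.57 − y.

[1] `<line>` line segment, #ff00ff→score S507 F1618: (113.68,83.88) → (266.21,91.41)

[2] `<line>` line segment, #ff8800→cut S702 F1231: (260.78,7.79) → (141.80,45.37)

[3] `<polyline>` open polyline, #ff00ff→score S507 F1618: (197.27,43.91) → (248.24,50.48) → (168.96,59.31) → (32.18,9.74) → (96.10,21.99)

[4] `<path>` regular polygon, #ff8800→cut S702 F1231: (224.27,55.38) → (208.22,55.79) → (198.53,68.60) → (202.51,84.15) → (217.15,90.74) → (231.43,83.41) → (234.59,67.67) → (224.27,55.38) (closed)

G21
G90
G0 X113.68 Y83.88
M3 S507
G01 X266.21 Y91.41 F1618
M5
G0 X260.78 Y7.79
M3 S702
G01 X141.80 Y45.37 F1231
M5
G0 X197.27 Y43.91
M3 S507
G01 X248.24 Y50.48 F1618
G01 X168.96 Y59.31 F1618
G01 X32.18 Y9.74 F1618
G01 X96.10 Y21.99 F1618
M5
G0 X224.27 Y55.38
M3 S702
G01 X208.22 Y55.79 F1231
G01 X198.53 Y68.60 F1231
G01 X202.51 Y84.15 F1231
G01 X217.15 Y90.74 F1231
G01 X231.43 Y83.41 F1231
G01 X234.59 Y67.67 F1231
G01 X224.27 Y55.38 F1231
M5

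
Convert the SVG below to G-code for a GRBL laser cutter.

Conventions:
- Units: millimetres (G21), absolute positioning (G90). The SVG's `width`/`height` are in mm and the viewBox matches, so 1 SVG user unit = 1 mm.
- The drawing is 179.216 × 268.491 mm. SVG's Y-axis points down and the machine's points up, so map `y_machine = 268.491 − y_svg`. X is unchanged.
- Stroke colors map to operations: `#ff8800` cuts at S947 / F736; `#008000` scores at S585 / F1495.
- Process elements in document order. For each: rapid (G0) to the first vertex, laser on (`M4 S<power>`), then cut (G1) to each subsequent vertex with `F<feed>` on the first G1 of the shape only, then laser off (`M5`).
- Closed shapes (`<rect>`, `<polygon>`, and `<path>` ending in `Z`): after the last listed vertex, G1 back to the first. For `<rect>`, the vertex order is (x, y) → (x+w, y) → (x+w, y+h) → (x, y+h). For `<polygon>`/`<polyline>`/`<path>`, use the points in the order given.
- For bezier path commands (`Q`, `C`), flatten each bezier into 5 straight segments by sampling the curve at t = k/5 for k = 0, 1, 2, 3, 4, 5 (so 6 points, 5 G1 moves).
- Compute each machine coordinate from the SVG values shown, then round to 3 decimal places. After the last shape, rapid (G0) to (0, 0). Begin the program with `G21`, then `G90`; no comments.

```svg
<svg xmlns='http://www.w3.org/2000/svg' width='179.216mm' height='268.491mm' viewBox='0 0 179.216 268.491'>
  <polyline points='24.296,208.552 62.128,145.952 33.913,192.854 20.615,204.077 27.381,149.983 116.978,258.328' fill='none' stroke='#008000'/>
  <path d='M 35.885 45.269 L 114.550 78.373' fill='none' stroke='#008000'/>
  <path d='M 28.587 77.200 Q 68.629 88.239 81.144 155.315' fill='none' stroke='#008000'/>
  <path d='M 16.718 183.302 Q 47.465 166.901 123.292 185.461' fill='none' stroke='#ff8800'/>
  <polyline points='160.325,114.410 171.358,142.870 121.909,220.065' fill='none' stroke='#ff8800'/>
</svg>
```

G21
G90
G0 X24.296 Y59.939
M4 S585
G1 X62.128 Y122.539 F1495
G1 X33.913 Y75.637
G1 X20.615 Y64.414
G1 X27.381 Y118.508
G1 X116.978 Y10.163
M5
G0 X35.885 Y223.222
M4 S585
G1 X114.550 Y190.118 F1495
M5
G0 X28.587 Y191.291
M4 S585
G1 X43.503 Y184.634 F1495
G1 X56.216 Y173.494
G1 X66.728 Y157.871
G1 X75.037 Y137.765
G1 X81.144 Y113.176
M5
G0 X16.718 Y85.189
M4 S947
G1 X30.820 Y90.351 F736
G1 X48.528 Y92.716
G1 X69.843 Y92.284
G1 X94.764 Y89.056
G1 X123.292 Y83.030
M5
G0 X160.325 Y154.081
M4 S947
G1 X171.358 Y125.621 F736
G1 X121.909 Y48.426
M5
G0 X0.000 Y0.000

Since the viewBox matches the mm dimensions, user units are millimetres directly. The only transform is the Y-flip y_m = 268.491 − y_svg.

Shape 1 is a open polyline drawn with `<polyline>`. Its stroke #008000 means score at S585, F1495. After flipping Y the toolpath is (24.296,59.939) → (62.128,122.539) → (33.913,75.637) → (20.615,64.414) → (27.381,118.508) → (116.978,10.163).

Shape 2 is a line segment drawn with `<path>`. Its stroke #008000 means score at S585, F1495. After flipping Y the toolpath is (35.885,223.222) → (114.550,190.118).

Shape 3 is a quadratic bezier drawn with `<path>`. Its stroke #008000 means score at S585, F1495. After flipping Y the toolpath is (28.587,191.291) → (43.503,184.634) → (56.216,173.494) → (66.728,157.871) → (75.037,137.765) → (81.144,113.176).

Shape 4 is a quadratic bezier drawn with `<path>`. Its stroke #ff8800 means cut at S947, F736. After flipping Y the toolpath is (16.718,85.189) → (30.820,90.351) → (48.528,92.716) → (69.843,92.284) → (94.764,89.056) → (123.292,83.030).

Shape 5 is a open polyline drawn with `<polyline>`. Its stroke #ff8800 means cut at S947, F736. After flipping Y the toolpath is (160.325,154.081) → (171.358,125.621) → (121.909,48.426).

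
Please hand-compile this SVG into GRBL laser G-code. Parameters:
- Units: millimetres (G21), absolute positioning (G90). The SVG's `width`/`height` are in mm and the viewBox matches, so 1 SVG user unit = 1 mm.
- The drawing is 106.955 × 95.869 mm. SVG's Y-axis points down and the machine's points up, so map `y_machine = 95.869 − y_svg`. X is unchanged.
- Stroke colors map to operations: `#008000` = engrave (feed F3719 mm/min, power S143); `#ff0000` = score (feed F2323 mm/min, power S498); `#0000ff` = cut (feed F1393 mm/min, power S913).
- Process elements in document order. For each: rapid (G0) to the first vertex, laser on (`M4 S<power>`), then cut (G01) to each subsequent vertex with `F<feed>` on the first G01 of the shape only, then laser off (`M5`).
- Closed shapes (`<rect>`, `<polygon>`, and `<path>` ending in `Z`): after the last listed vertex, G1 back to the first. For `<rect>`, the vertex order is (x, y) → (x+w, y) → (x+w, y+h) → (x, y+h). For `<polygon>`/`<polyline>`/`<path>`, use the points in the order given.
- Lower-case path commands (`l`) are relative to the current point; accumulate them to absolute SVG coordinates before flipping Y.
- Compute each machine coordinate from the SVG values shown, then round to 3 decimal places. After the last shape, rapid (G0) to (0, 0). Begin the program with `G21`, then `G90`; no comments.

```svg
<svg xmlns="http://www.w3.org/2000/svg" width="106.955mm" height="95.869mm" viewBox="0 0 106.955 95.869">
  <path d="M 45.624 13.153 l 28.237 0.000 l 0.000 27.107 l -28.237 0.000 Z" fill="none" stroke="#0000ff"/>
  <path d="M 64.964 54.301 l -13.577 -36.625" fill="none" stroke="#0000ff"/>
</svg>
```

G21
G90
G0 X45.624 Y82.716
M4 S913
G01 X73.861 Y82.716 F1393
G01 X73.861 Y55.609
G01 X45.624 Y55.609
G01 X45.624 Y82.716
M5
G0 X64.964 Y41.568
M4 S913
G01 X51.387 Y78.193 F1393
M5
G0 X0.000 Y0.000

1 u = 1 mm; y_m = 95.869 − y.

[1] `<path>` rectangle, #0000ff→cut S913 F1393: (45.624,82.716) → (73.861,82.716) → (73.861,55.609) → (45.624,55.609) → (45.624,82.716) (closed)

[2] `<path>` line segment, #0000ff→cut S913 F1393: (64.964,41.568) → (51.387,78.193)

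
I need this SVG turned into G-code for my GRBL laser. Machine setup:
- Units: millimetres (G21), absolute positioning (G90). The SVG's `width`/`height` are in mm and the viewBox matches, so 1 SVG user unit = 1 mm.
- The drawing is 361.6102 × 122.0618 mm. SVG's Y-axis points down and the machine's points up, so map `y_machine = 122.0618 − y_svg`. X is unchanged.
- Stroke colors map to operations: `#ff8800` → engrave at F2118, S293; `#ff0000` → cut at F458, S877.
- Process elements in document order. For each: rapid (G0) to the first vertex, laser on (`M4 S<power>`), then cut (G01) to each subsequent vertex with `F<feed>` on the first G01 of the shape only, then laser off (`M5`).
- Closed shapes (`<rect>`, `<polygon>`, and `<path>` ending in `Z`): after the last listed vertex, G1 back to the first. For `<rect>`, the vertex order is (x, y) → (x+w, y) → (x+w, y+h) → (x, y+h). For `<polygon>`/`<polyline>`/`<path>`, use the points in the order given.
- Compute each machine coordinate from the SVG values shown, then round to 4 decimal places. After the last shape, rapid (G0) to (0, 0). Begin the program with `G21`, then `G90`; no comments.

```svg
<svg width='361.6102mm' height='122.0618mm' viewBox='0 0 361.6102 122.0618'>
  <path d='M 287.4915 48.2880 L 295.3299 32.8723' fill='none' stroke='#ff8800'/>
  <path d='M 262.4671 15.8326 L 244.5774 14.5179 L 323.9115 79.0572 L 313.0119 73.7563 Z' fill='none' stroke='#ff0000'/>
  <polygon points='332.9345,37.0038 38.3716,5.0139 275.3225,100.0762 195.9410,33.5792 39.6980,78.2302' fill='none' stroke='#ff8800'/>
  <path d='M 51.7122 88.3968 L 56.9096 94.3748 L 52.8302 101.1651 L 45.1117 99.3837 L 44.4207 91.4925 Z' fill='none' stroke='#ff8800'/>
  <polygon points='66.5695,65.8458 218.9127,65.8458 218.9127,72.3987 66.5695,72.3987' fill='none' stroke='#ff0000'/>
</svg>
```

G21
G90
G0 X287.4915 Y73.7738
M4 S293
G01 X295.3299 Y89.1895 F2118
M5
G0 X262.4671 Y106.2292
M4 S877
G01 X244.5774 Y107.5439 F458
G01 X323.9115 Y43.0046
G01 X313.0119 Y48.3055
G01 X262.4671 Y106.2292
M5
G0 X332.9345 Y85.0580
M4 S293
G01 X38.3716 Y117.0479 F2118
G01 X275.3225 Y21.9856
G01 X195.9410 Y88.4826
G01 X39.6980 Y43.8316
G01 X332.9345 Y85.0580
M5
G0 X51.7122 Y33.6650
M4 S293
G01 X56.9096 Y27.6870 F2118
G01 X52.8302 Y20.8967
G01 X45.1117 Y22.6781
G01 X44.4207 Y30.5693
G01 X51.7122 Y33.6650
M5
G0 X66.5695 Y56.2160
M4 S877
G01 X218.9127 Y56.2160 F458
G01 X218.9127 Y49.6631
G01 X66.5695 Y49.6631
G01 X66.5695 Y56.2160
M5
G0 X0.0000 Y0.0000

Since the viewBox matches the mm dimensions, user units are millimetres directly. The only transform is the Y-flip y_m = 122.0618 − y_svg.

Shape 1 is a line segment drawn with `<path>`. Its stroke #ff8800 means engrave at S293, F2118. After flipping Y the toolpath is (287.4915,73.7738) → (295.3299,89.1895).

Shape 2 is a closed polygon drawn with `<path>`. Its stroke #ff0000 means cut at S877, F458. After flipping Y the toolpath is (262.4671,106.2292) → (244.5774,107.5439) → (323.9115,43.0046) → (313.0119,48.3055) → (262.4671,106.2292), returning to the start.

Shape 3 is a closed polygon drawn with `<polygon>`. Its stroke #ff8800 means engrave at S293, F2118. After flipping Y the toolpath is (332.9345,85.0580) → (38.3716,117.0479) → (275.3225,21.9856) → (195.9410,88.4826) → (39.6980,43.8316) → (332.9345,85.0580), returning to the start.

Shape 4 is a regular polygon drawn with `<path>`. Its stroke #ff8800 means engrave at S293, F2118. After flipping Y the toolpath is (51.7122,33.6650) → (56.9096,27.6870) → (52.8302,20.8967) → (45.1117,22.6781) → (44.4207,30.5693) → (51.7122,33.6650), returning to the start.

Shape 5 is a rectangle drawn with `<polygon>`. Its stroke #ff0000 means cut at S877, F458. After flipping Y the toolpath is (66.5695,56.2160) → (218.9127,56.2160) → (218.9127,49.6631) → (66.5695,49.6631) → (66.5695,56.2160), returning to the start.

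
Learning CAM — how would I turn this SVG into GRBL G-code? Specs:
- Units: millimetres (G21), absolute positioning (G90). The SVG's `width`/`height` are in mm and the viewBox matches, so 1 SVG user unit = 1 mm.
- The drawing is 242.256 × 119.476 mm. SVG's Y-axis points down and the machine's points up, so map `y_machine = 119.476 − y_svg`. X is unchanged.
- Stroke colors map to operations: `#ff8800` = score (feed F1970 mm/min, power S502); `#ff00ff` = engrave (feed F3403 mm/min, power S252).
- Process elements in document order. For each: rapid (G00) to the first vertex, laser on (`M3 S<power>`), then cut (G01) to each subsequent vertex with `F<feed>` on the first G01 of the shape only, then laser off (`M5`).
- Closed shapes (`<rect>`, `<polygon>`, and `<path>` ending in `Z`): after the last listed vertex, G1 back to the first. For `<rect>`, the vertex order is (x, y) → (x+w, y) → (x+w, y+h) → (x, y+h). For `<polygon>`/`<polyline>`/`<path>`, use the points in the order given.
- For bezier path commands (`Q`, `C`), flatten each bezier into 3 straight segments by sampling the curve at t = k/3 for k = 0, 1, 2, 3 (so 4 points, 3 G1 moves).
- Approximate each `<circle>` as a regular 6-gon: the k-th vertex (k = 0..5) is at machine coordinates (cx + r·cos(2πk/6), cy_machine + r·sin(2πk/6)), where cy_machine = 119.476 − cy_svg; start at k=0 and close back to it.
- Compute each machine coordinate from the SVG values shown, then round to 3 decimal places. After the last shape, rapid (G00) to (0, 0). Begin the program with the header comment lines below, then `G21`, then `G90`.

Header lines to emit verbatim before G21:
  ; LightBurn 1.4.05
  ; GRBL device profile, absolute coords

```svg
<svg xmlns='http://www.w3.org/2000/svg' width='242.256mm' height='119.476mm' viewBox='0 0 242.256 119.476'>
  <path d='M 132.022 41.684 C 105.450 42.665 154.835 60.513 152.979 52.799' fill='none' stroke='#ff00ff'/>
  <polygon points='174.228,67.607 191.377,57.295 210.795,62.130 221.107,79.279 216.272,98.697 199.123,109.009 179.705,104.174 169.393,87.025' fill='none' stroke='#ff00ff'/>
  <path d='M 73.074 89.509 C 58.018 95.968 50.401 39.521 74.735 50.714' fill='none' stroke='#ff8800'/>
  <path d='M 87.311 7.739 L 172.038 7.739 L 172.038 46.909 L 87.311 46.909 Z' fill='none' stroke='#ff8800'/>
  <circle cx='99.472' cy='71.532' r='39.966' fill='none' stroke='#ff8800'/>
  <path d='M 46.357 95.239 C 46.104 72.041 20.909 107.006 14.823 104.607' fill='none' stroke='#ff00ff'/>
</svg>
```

; LightBurn 1.4.05
; GRBL device profile, absolute coords
G21
G90
G00 X132.022 Y77.792
M3 S252
G01 X126.058 Y72.760 F3403
G01 X142.466 Y65.912
G01 X152.979 Y66.677
M5
G00 X174.228 Y51.869
M3 S252
G01 X191.377 Y62.181 F3403
G01 X210.795 Y57.346
G01 X221.107 Y40.197
G01 X216.272 Y20.779
G01 X199.123 Y10.467
G01 X179.705 Y15.302
G01 X169.393 Y32.451
G01 X174.228 Y51.869
M5
G00 X73.074 Y29.967
M3 S502
G01 X61.406 Y39.642 F1970
G01 X60.143 Y62.243
G01 X74.735 Y68.762
M5
G00 X87.311 Y111.737
M3 S502
G01 X172.038 Y111.737 F1970
G01 X172.038 Y72.567
G01 X87.311 Y72.567
G01 X87.311 Y111.737
M5
G00 X139.438 Y47.944
M3 S502
G01 X119.455 Y82.556 F1970
G01 X79.489 Y82.556
G01 X59.506 Y47.944
G01 X79.489 Y13.332
G01 X119.455 Y13.332
G01 X139.438 Y47.944
M5
G00 X46.357 Y24.237
M3 S252
G01 X39.422 Y31.585 F3403
G01 X25.647 Y21.387
G01 X14.823 Y14.869
M5
G00 X0.000 Y0.000

1 u = 1 mm; y_m = 119.476 − y.

[1] `<path>` cubic bezier, #ff00ff→engrave S252 F3403: (132.022,77.792) → (126.058,72.760) → (142.466,65.912) → (152.979,66.677)

[2] `<polygon>` regular polygon, #ff00ff→engrave S252 F3403: (174.228,51.869) → (191.377,62.181) → (210.795,57.346) → (221.107,40.197) → (216.272,20.779) → (199.123,10.467) → (179.705,15.302) → (169.393,32.451) → (174.228,51.869) (closed)

[3] `<path>` cubic bezier, #ff8800→score S502 F1970: (73.074,29.967) → (61.406,39.642) → (60.143,62.243) → (74.735,68.762)

[4] `<path>` rectangle, #ff8800→score S502 F1970: (87.311,111.737) → (172.038,111.737) → (172.038,72.567) → (87.311,72.567) → (87.311,111.737) (closed)

[5] `<circle>` circle, #ff8800→score S502 F1970: (139.438,47.944) → (119.455,82.556) → (79.489,82.556) → (59.506,47.944) → (79.489,13.332) → (119.455,13.332) → (139.438,47.944) (closed)

[6] `<path>` cubic bezier, #ff00ff→engrave S252 F3403: (46.357,24.237) → (39.422,31.585) → (25.647,21.387) → (14.823,14.869)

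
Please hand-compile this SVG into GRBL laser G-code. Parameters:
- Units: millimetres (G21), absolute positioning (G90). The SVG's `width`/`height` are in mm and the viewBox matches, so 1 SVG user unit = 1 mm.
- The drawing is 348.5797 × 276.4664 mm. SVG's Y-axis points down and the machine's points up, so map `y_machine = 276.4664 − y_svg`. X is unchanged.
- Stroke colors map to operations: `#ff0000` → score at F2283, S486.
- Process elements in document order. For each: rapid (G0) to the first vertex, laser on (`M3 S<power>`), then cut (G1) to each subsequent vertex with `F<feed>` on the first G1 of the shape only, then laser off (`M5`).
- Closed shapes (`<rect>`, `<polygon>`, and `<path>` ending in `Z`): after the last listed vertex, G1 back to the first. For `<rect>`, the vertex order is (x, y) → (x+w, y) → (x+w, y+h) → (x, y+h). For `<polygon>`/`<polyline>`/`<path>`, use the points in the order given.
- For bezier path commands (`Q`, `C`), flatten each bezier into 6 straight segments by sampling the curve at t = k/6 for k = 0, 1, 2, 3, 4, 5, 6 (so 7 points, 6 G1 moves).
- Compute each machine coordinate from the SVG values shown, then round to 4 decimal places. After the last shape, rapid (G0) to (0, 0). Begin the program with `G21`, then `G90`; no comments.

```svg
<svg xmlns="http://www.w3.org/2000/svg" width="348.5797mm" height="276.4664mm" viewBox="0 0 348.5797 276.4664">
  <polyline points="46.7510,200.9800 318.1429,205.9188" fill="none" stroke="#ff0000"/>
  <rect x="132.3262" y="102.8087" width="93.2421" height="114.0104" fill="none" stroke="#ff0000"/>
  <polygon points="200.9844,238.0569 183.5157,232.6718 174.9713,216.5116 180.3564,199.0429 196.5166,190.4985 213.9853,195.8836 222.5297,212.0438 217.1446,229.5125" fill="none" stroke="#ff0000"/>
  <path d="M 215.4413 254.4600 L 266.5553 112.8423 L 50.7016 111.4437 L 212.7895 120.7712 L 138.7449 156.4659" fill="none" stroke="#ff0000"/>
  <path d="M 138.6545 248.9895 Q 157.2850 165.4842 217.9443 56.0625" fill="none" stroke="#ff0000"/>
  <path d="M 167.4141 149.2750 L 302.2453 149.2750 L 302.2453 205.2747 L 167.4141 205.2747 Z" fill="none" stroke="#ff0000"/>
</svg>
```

viewBox `0 0 348.5797 276.4664` with mm width/height → 1 unit = 1 mm. Flip: y_m = 276.4664 − y_svg.

**Shape 1** — `<polyline>` line segment, stroke `#ff0000` → score (S486, F2283). Machine vertices: (46.7510,75.4864) → (318.1429,70.5476). Open path.

**Shape 2** — `<rect>` rectangle, stroke `#ff0000` → score (S486, F2283). Machine vertices: (132.3262,173.6577) → (225.5683,173.6577) → (225.5683,59.6473) → (132.3262,59.6473) → (132.3262,173.6577). Closed: final G1 returns to the first vertex.

**Shape 3** — `<polygon>` regular polygon, stroke `#ff0000` → score (S486, F2283). Machine vertices: (200.9844,38.4095) → (183.5157,43.7946) → (174.9713,59.9548) → (180.3564,77.4235) → (196.5166,85.9679) → (213.9853,80.5828) → (222.5297,64.4226) → (217.1446,46.9539) → (200.9844,38.4095). Closed: final G1 returns to the first vertex.

**Shape 4** — `<path>` open polyline, stroke `#ff0000` → score (S486, F2283). Machine vertices: (215.4413,22.0064) → (266.5553,163.6241) → (50.7016,165.0227) → (212.7895,155.6952) → (138.7449,120.0005). Open path.

**Shape 5** — `<path>` quadratic bezier, stroke `#ff0000` → score (S486, F2283). Control points (SVG): P0=(138.6545,248.9895), P1=(157.2850,165.4842), P2=(217.9443,56.0625); sampled at t=k/6. Machine vertices: (138.6545,27.4769) → (146.0321,56.0319) → (155.7447,86.0267) → (167.7922,117.4613) → (182.1746,150.3357) → (198.8920,184.6499) → (217.9443,220.4039). Open path.

**Shape 6** — `<path>` rectangle, stroke `#ff0000` → score (S486, F2283). Machine vertices: (167.4141,127.1914) → (302.2453,127.1914) → (302.2453,71.1917) → (167.4141,71.1917) → (167.4141,127.1914). Closed: final G1 returns to the first vertex.

G21
G90
G0 X46.7510 Y75.4864
M3 S486
G1 X318.1429 Y70.5476 F2283
M5
G0 X132.3262 Y173.6577
M3 S486
G1 X225.5683 Y173.6577 F2283
G1 X225.5683 Y59.6473
G1 X132.3262 Y59.6473
G1 X132.3262 Y173.6577
M5
G0 X200.9844 Y38.4095
M3 S486
G1 X183.5157 Y43.7946 F2283
G1 X174.9713 Y59.9548
G1 X180.3564 Y77.4235
G1 X196.5166 Y85.9679
G1 X213.9853 Y80.5828
G1 X222.5297 Y64.4226
G1 X217.1446 Y46.9539
G1 X200.9844 Y38.4095
M5
G0 X215.4413 Y22.0064
M3 S486
G1 X266.5553 Y163.6241 F2283
G1 X50.7016 Y165.0227
G1 X212.7895 Y155.6952
G1 X138.7449 Y120.0005
M5
G0 X138.6545 Y27.4769
M3 S486
G1 X146.0321 Y56.0319 F2283
G1 X155.7447 Y86.0267
G1 X167.7922 Y117.4613
G1 X182.1746 Y150.3357
G1 X198.8920 Y184.6499
G1 X217.9443 Y220.4039
M5
G0 X167.4141 Y127.1914
M3 S486
G1 X302.2453 Y127.1914 F2283
G1 X302.2453 Y71.1917
G1 X167.4141 Y71.1917
G1 X167.4141 Y127.1914
M5
G0 X0.0000 Y0.0000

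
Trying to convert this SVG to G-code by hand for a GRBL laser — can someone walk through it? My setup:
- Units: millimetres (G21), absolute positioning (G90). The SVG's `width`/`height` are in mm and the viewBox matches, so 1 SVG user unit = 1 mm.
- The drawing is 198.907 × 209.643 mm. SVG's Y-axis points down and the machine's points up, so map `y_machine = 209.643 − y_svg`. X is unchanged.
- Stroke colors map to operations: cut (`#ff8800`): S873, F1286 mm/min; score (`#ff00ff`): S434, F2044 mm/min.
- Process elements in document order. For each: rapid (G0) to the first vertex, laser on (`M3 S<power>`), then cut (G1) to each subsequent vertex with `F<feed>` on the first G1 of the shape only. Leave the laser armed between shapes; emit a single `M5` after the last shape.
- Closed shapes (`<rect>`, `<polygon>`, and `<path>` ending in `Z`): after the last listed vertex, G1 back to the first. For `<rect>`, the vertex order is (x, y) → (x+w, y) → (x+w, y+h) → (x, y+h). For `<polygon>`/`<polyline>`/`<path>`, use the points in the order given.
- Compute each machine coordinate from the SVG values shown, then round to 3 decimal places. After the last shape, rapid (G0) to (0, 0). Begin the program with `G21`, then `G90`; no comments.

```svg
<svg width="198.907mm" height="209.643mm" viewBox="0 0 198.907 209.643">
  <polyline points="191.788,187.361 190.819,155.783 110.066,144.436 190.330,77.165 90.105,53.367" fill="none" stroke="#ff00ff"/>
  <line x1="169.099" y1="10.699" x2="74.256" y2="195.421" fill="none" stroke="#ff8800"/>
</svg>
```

G21
G90
G0 X191.788 Y22.282
M3 S434
G1 X190.819 Y53.860 F2044
G1 X110.066 Y65.207
G1 X190.330 Y132.478
G1 X90.105 Y156.276
G0 X169.099 Y198.944
M3 S873
G1 X74.256 Y14.222 F1286
M5
G0 X0.000 Y0.000

1 u = 1 mm; y_m = 209.643 − y.

[1] `<polyline>` open polyline, #ff00ff→score S434 F2044: (191.788,22.282) → (190.819,53.860) → (110.066,65.207) → (190.330,132.478) → (90.105,156.276)

[2] `<line>` line segment, #ff8800→cut S873 F1286: (169.099,198.944) → (74.256,14.222)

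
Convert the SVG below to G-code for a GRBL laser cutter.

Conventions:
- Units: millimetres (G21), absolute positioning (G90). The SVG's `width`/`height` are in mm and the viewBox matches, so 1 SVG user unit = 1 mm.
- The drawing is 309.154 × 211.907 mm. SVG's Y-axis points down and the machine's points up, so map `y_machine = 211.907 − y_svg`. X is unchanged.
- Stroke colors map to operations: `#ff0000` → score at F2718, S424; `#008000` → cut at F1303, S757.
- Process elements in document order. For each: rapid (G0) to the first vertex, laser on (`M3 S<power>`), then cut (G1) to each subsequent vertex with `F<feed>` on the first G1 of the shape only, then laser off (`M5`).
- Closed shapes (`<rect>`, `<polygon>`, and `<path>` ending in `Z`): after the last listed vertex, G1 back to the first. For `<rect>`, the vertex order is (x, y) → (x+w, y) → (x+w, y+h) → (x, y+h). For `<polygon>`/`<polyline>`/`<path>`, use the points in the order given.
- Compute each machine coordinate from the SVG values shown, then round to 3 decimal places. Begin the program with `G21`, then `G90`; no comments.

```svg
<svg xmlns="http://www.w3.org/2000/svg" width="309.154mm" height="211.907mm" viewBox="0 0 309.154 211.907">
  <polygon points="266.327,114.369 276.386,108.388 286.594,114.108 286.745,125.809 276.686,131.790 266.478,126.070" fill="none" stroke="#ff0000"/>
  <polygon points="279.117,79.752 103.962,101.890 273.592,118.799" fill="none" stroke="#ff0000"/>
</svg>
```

G21
G90
G0 X266.327 Y97.538
M3 S424
G1 X276.386 Y103.519 F2718
G1 X286.594 Y97.799
G1 X286.745 Y86.098
G1 X276.686 Y80.117
G1 X266.478 Y85.837
G1 X266.327 Y97.538
M5
G0 X279.117 Y132.155
M3 S424
G1 X103.962 Y110.017 F2718
G1 X273.592 Y93.108
G1 X279.117 Y132.155
M5

viewBox `0 0 309.154 211.907` with mm width/height → 1 unit = 1 mm. Flip: y_m = 211.907 − y_svg.

**Shape 1** — `<polygon>` regular polygon, stroke `#ff0000` → score (S424, F2718). Machine vertices: (266.327,97.538) → (276.386,103.519) → (286.594,97.799) → (286.745,86.098) → (276.686,80.117) → (266.478,85.837) → (266.327,97.538). Closed: final G1 returns to the first vertex.

**Shape 2** — `<polygon>` closed polygon, stroke `#ff0000` → score (S424, F2718). Machine vertices: (279.117,132.155) → (103.962,110.017) → (273.592,93.108) → (279.117,132.155). Closed: final G1 returns to the first vertex.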